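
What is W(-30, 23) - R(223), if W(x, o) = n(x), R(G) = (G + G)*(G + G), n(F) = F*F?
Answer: -198016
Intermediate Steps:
n(F) = F²
R(G) = 4*G² (R(G) = (2*G)*(2*G) = 4*G²)
W(x, o) = x²
W(-30, 23) - R(223) = (-30)² - 4*223² = 900 - 4*49729 = 900 - 1*198916 = 900 - 198916 = -198016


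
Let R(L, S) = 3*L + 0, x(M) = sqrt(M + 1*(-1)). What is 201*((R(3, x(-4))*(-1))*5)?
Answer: -9045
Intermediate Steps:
x(M) = sqrt(-1 + M) (x(M) = sqrt(M - 1) = sqrt(-1 + M))
R(L, S) = 3*L
201*((R(3, x(-4))*(-1))*5) = 201*(((3*3)*(-1))*5) = 201*((9*(-1))*5) = 201*(-9*5) = 201*(-45) = -9045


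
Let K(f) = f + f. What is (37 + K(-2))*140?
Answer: 4620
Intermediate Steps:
K(f) = 2*f
(37 + K(-2))*140 = (37 + 2*(-2))*140 = (37 - 4)*140 = 33*140 = 4620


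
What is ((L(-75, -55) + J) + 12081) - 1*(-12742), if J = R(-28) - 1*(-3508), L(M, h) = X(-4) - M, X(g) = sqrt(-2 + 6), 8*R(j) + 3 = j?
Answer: 227233/8 ≈ 28404.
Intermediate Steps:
R(j) = -3/8 + j/8
X(g) = 2 (X(g) = sqrt(4) = 2)
L(M, h) = 2 - M
J = 28033/8 (J = (-3/8 + (1/8)*(-28)) - 1*(-3508) = (-3/8 - 7/2) + 3508 = -31/8 + 3508 = 28033/8 ≈ 3504.1)
((L(-75, -55) + J) + 12081) - 1*(-12742) = (((2 - 1*(-75)) + 28033/8) + 12081) - 1*(-12742) = (((2 + 75) + 28033/8) + 12081) + 12742 = ((77 + 28033/8) + 12081) + 12742 = (28649/8 + 12081) + 12742 = 125297/8 + 12742 = 227233/8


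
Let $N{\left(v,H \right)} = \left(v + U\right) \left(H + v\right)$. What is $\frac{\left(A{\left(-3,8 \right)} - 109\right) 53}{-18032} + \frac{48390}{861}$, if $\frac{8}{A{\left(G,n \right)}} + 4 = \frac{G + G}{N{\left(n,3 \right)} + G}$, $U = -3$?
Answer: $\frac{4471739843}{79106384} \approx 56.528$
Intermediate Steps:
$N{\left(v,H \right)} = \left(-3 + v\right) \left(H + v\right)$ ($N{\left(v,H \right)} = \left(v - 3\right) \left(H + v\right) = \left(-3 + v\right) \left(H + v\right)$)
$A{\left(G,n \right)} = \frac{8}{-4 + \frac{2 G}{-9 + G + n^{2}}}$ ($A{\left(G,n \right)} = \frac{8}{-4 + \frac{G + G}{\left(n^{2} - 9 - 3 n + 3 n\right) + G}} = \frac{8}{-4 + \frac{2 G}{\left(n^{2} - 9 - 3 n + 3 n\right) + G}} = \frac{8}{-4 + \frac{2 G}{\left(-9 + n^{2}\right) + G}} = \frac{8}{-4 + \frac{2 G}{-9 + G + n^{2}}}$)
$\frac{\left(A{\left(-3,8 \right)} - 109\right) 53}{-18032} + \frac{48390}{861} = \frac{\left(\frac{4 \left(9 - -3 - 8^{2}\right)}{-18 - 3 + 2 \cdot 8^{2}} - 109\right) 53}{-18032} + \frac{48390}{861} = \left(\frac{4 \left(9 + 3 - 64\right)}{-18 - 3 + 2 \cdot 64} - 109\right) 53 \left(- \frac{1}{18032}\right) + 48390 \cdot \frac{1}{861} = \left(\frac{4 \left(9 + 3 - 64\right)}{-18 - 3 + 128} - 109\right) 53 \left(- \frac{1}{18032}\right) + \frac{16130}{287} = \left(4 \cdot \frac{1}{107} \left(-52\right) - 109\right) 53 \left(- \frac{1}{18032}\right) + \frac{16130}{287} = \left(- \frac{208}{107} - 109\right) 53 \left(- \frac{1}{18032}\right) + \frac{16130}{287} = \left(- \frac{11871}{107}\right) 53 \left(- \frac{1}{18032}\right) + \frac{16130}{287} = \left(- \frac{629163}{107}\right) \left(- \frac{1}{18032}\right) + \frac{16130}{287} = \frac{629163}{1929424} + \frac{16130}{287} = \frac{4471739843}{79106384}$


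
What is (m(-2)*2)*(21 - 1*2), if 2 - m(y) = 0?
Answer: 76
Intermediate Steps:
m(y) = 2 (m(y) = 2 - 1*0 = 2 + 0 = 2)
(m(-2)*2)*(21 - 1*2) = (2*2)*(21 - 1*2) = 4*(21 - 2) = 4*19 = 76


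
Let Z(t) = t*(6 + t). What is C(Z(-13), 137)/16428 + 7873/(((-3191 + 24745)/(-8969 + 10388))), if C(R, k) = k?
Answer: 91766534867/177044556 ≈ 518.32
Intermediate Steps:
C(Z(-13), 137)/16428 + 7873/(((-3191 + 24745)/(-8969 + 10388))) = 137/16428 + 7873/(((-3191 + 24745)/(-8969 + 10388))) = 137*(1/16428) + 7873/((21554/1419)) = 137/16428 + 7873/((21554*(1/1419))) = 137/16428 + 7873/(21554/1419) = 137/16428 + 7873*(1419/21554) = 137/16428 + 11171787/21554 = 91766534867/177044556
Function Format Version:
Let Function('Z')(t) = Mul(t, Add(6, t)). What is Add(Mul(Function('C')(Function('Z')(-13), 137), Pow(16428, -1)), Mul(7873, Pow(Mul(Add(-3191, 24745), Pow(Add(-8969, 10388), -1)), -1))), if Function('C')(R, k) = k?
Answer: Rational(91766534867, 177044556) ≈ 518.32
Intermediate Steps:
Add(Mul(Function('C')(Function('Z')(-13), 137), Pow(16428, -1)), Mul(7873, Pow(Mul(Add(-3191, 24745), Pow(Add(-8969, 10388), -1)), -1))) = Add(Mul(137, Pow(16428, -1)), Mul(7873, Pow(Mul(Add(-3191, 24745), Pow(Add(-8969, 10388), -1)), -1))) = Add(Mul(137, Rational(1, 16428)), Mul(7873, Pow(Mul(21554, Pow(1419, -1)), -1))) = Add(Rational(137, 16428), Mul(7873, Pow(Mul(21554, Rational(1, 1419)), -1))) = Add(Rational(137, 16428), Mul(7873, Pow(Rational(21554, 1419), -1))) = Add(Rational(137, 16428), Mul(7873, Rational(1419, 21554))) = Add(Rational(137, 16428), Rational(11171787, 21554)) = Rational(91766534867, 177044556)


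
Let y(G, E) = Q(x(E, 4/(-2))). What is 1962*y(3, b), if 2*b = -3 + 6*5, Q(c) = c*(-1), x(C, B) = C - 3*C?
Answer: 52974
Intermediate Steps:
x(C, B) = -2*C
Q(c) = -c
b = 27/2 (b = (-3 + 6*5)/2 = (-3 + 30)/2 = (1/2)*27 = 27/2 ≈ 13.500)
y(G, E) = 2*E (y(G, E) = -(-2)*E = 2*E)
1962*y(3, b) = 1962*(2*(27/2)) = 1962*27 = 52974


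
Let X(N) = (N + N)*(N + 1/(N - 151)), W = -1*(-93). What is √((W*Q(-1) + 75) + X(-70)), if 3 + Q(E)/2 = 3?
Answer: √482335815/221 ≈ 99.376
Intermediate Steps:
Q(E) = 0 (Q(E) = -6 + 2*3 = -6 + 6 = 0)
W = 93
X(N) = 2*N*(N + 1/(-151 + N)) (X(N) = (2*N)*(N + 1/(-151 + N)) = 2*N*(N + 1/(-151 + N)))
√((W*Q(-1) + 75) + X(-70)) = √((93*0 + 75) + 2*(-70)*(1 + (-70)² - 151*(-70))/(-151 - 70)) = √((0 + 75) + 2*(-70)*(1 + 4900 + 10570)/(-221)) = √(75 + 2*(-70)*(-1/221)*15471) = √(75 + 2165940/221) = √(2182515/221) = √482335815/221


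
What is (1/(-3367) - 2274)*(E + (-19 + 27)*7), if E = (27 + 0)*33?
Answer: -7250761373/3367 ≈ -2.1535e+6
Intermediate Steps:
E = 891 (E = 27*33 = 891)
(1/(-3367) - 2274)*(E + (-19 + 27)*7) = (1/(-3367) - 2274)*(891 + (-19 + 27)*7) = (-1/3367 - 2274)*(891 + 8*7) = -7656559*(891 + 56)/3367 = -7656559/3367*947 = -7250761373/3367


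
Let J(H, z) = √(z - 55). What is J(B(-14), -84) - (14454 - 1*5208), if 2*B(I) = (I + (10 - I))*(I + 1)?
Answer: -9246 + I*√139 ≈ -9246.0 + 11.79*I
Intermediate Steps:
B(I) = 5 + 5*I (B(I) = ((I + (10 - I))*(I + 1))/2 = (10*(1 + I))/2 = (10 + 10*I)/2 = 5 + 5*I)
J(H, z) = √(-55 + z)
J(B(-14), -84) - (14454 - 1*5208) = √(-55 - 84) - (14454 - 1*5208) = √(-139) - (14454 - 5208) = I*√139 - 1*9246 = I*√139 - 9246 = -9246 + I*√139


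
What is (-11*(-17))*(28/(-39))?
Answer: -5236/39 ≈ -134.26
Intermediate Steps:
(-11*(-17))*(28/(-39)) = 187*(28*(-1/39)) = 187*(-28/39) = -5236/39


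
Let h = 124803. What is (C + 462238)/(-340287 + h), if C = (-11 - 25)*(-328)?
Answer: -237023/107742 ≈ -2.1999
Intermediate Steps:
C = 11808 (C = -36*(-328) = 11808)
(C + 462238)/(-340287 + h) = (11808 + 462238)/(-340287 + 124803) = 474046/(-215484) = 474046*(-1/215484) = -237023/107742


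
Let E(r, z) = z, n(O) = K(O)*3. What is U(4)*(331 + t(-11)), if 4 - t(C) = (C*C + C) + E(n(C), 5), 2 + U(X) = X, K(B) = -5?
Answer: 440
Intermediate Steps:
n(O) = -15 (n(O) = -5*3 = -15)
U(X) = -2 + X
t(C) = -1 - C - C² (t(C) = 4 - ((C*C + C) + 5) = 4 - ((C² + C) + 5) = 4 - ((C + C²) + 5) = 4 - (5 + C + C²) = 4 + (-5 - C - C²) = -1 - C - C²)
U(4)*(331 + t(-11)) = (-2 + 4)*(331 + (-1 - 1*(-11) - 1*(-11)²)) = 2*(331 + (-1 + 11 - 1*121)) = 2*(331 + (-1 + 11 - 121)) = 2*(331 - 111) = 2*220 = 440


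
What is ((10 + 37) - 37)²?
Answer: 100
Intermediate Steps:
((10 + 37) - 37)² = (47 - 37)² = 10² = 100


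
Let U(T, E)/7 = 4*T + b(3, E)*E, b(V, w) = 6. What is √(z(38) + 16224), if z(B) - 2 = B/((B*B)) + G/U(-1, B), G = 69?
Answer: √18369469306/1064 ≈ 127.38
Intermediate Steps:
U(T, E) = 28*T + 42*E (U(T, E) = 7*(4*T + 6*E) = 28*T + 42*E)
z(B) = 2 + 1/B + 69/(-28 + 42*B) (z(B) = 2 + (B/((B*B)) + 69/(28*(-1) + 42*B)) = 2 + (B/(B²) + 69/(-28 + 42*B)) = 2 + (B/B² + 69/(-28 + 42*B)) = 2 + (1/B + 69/(-28 + 42*B)) = 2 + 1/B + 69/(-28 + 42*B))
√(z(38) + 16224) = √((1/14)*(-28 + 55*38 + 84*38²)/(38*(-2 + 3*38)) + 16224) = √((1/14)*(1/38)*(-28 + 2090 + 84*1444)/(-2 + 114) + 16224) = √((1/14)*(1/38)*(-28 + 2090 + 121296)/112 + 16224) = √((1/14)*(1/38)*(1/112)*123358 + 16224) = √(61679/29792 + 16224) = √(483407087/29792) = √18369469306/1064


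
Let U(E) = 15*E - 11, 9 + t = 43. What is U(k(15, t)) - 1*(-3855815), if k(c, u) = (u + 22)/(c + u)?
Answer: 26990748/7 ≈ 3.8558e+6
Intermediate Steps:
t = 34 (t = -9 + 43 = 34)
k(c, u) = (22 + u)/(c + u)
U(E) = -11 + 15*E
U(k(15, t)) - 1*(-3855815) = (-11 + 15*((22 + 34)/(15 + 34))) - 1*(-3855815) = (-11 + 15*(56/49)) + 3855815 = (-11 + 15*((1/49)*56)) + 3855815 = (-11 + 15*(8/7)) + 3855815 = (-11 + 120/7) + 3855815 = 43/7 + 3855815 = 26990748/7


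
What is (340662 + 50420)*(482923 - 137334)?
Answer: 135153637298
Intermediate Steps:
(340662 + 50420)*(482923 - 137334) = 391082*345589 = 135153637298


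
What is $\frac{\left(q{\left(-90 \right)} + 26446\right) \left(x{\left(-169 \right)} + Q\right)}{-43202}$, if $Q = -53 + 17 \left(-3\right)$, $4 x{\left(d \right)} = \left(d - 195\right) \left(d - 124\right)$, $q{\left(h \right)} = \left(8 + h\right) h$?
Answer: $- \frac{449192367}{21601} \approx -20795.0$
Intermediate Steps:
$q{\left(h \right)} = h \left(8 + h\right)$
$x{\left(d \right)} = \frac{\left(-195 + d\right) \left(-124 + d\right)}{4}$ ($x{\left(d \right)} = \frac{\left(d - 195\right) \left(d - 124\right)}{4} = \frac{\left(-195 + d\right) \left(-124 + d\right)}{4}$)
$Q = -104$ ($Q = -53 - 51 = -104$)
$\frac{\left(q{\left(-90 \right)} + 26446\right) \left(x{\left(-169 \right)} + Q\right)}{-43202} = \frac{\left(- 90 \left(8 - 90\right) + 26446\right) \left(\left(6045 - - \frac{53911}{4} + \frac{\left(-169\right)^{2}}{4}\right) - 104\right)}{-43202} = \left(\left(-90\right) \left(-82\right) + 26446\right) \left(\left(6045 + \frac{53911}{4} + \frac{1}{4} \cdot 28561\right) - 104\right) \left(- \frac{1}{43202}\right) = \left(7380 + 26446\right) \left(\left(6045 + \frac{53911}{4} + \frac{28561}{4}\right) - 104\right) \left(- \frac{1}{43202}\right) = 33826 \left(26663 - 104\right) \left(- \frac{1}{43202}\right) = 33826 \cdot 26559 \left(- \frac{1}{43202}\right) = 898384734 \left(- \frac{1}{43202}\right) = - \frac{449192367}{21601}$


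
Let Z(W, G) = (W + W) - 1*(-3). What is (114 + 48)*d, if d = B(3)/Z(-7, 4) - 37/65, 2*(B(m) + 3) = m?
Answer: -50139/715 ≈ -70.125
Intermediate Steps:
Z(W, G) = 3 + 2*W (Z(W, G) = 2*W + 3 = 3 + 2*W)
B(m) = -3 + m/2
d = -619/1430 (d = (-3 + (½)*3)/(3 + 2*(-7)) - 37/65 = (-3 + 3/2)/(3 - 14) - 37*1/65 = -3/2/(-11) - 37/65 = -3/2*(-1/11) - 37/65 = 3/22 - 37/65 = -619/1430 ≈ -0.43287)
(114 + 48)*d = (114 + 48)*(-619/1430) = 162*(-619/1430) = -50139/715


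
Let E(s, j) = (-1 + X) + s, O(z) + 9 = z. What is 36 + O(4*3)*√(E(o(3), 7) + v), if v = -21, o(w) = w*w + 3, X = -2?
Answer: 36 + 6*I*√3 ≈ 36.0 + 10.392*I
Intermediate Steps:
O(z) = -9 + z
o(w) = 3 + w² (o(w) = w² + 3 = 3 + w²)
E(s, j) = -3 + s (E(s, j) = (-1 - 2) + s = -3 + s)
36 + O(4*3)*√(E(o(3), 7) + v) = 36 + (-9 + 4*3)*√((-3 + (3 + 3²)) - 21) = 36 + (-9 + 12)*√((-3 + (3 + 9)) - 21) = 36 + 3*√((-3 + 12) - 21) = 36 + 3*√(9 - 21) = 36 + 3*√(-12) = 36 + 3*(2*I*√3) = 36 + 6*I*√3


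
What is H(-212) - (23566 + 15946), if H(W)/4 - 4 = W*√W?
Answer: -39496 - 1696*I*√53 ≈ -39496.0 - 12347.0*I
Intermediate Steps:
H(W) = 16 + 4*W^(3/2) (H(W) = 16 + 4*(W*√W) = 16 + 4*W^(3/2))
H(-212) - (23566 + 15946) = (16 + 4*(-212)^(3/2)) - (23566 + 15946) = (16 + 4*(-424*I*√53)) - 1*39512 = (16 - 1696*I*√53) - 39512 = -39496 - 1696*I*√53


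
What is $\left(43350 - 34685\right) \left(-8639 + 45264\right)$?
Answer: $317355625$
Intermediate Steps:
$\left(43350 - 34685\right) \left(-8639 + 45264\right) = \left(43350 - 34685\right) 36625 = 8665 \cdot 36625 = 317355625$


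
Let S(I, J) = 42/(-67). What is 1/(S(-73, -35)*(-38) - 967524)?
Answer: -67/64822512 ≈ -1.0336e-6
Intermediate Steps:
S(I, J) = -42/67 (S(I, J) = 42*(-1/67) = -42/67)
1/(S(-73, -35)*(-38) - 967524) = 1/(-42/67*(-38) - 967524) = 1/(1596/67 - 967524) = 1/(-64822512/67) = -67/64822512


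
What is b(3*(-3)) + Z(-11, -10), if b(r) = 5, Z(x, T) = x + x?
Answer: -17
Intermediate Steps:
Z(x, T) = 2*x
b(3*(-3)) + Z(-11, -10) = 5 + 2*(-11) = 5 - 22 = -17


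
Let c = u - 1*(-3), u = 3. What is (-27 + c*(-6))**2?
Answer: 3969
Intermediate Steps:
c = 6 (c = 3 - 1*(-3) = 3 + 3 = 6)
(-27 + c*(-6))**2 = (-27 + 6*(-6))**2 = (-27 - 36)**2 = (-63)**2 = 3969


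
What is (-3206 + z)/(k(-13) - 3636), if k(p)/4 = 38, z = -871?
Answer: 4077/3484 ≈ 1.1702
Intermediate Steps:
k(p) = 152 (k(p) = 4*38 = 152)
(-3206 + z)/(k(-13) - 3636) = (-3206 - 871)/(152 - 3636) = -4077/(-3484) = -4077*(-1/3484) = 4077/3484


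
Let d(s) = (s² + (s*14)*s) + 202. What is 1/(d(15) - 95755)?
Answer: -1/92178 ≈ -1.0849e-5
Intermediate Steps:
d(s) = 202 + 15*s² (d(s) = (s² + (14*s)*s) + 202 = (s² + 14*s²) + 202 = 15*s² + 202 = 202 + 15*s²)
1/(d(15) - 95755) = 1/((202 + 15*15²) - 95755) = 1/((202 + 15*225) - 95755) = 1/((202 + 3375) - 95755) = 1/(3577 - 95755) = 1/(-92178) = -1/92178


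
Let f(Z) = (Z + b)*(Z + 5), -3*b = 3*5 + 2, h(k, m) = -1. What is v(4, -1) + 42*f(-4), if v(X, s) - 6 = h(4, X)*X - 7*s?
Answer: -397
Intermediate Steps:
b = -17/3 (b = -(3*5 + 2)/3 = -(15 + 2)/3 = -⅓*17 = -17/3 ≈ -5.6667)
f(Z) = (5 + Z)*(-17/3 + Z) (f(Z) = (Z - 17/3)*(Z + 5) = (-17/3 + Z)*(5 + Z) = (5 + Z)*(-17/3 + Z))
v(X, s) = 6 - X - 7*s (v(X, s) = 6 + (-X - 7*s) = 6 - X - 7*s)
v(4, -1) + 42*f(-4) = (6 - 1*4 - 7*(-1)) + 42*(-85/3 + (-4)² - ⅔*(-4)) = (6 - 4 + 7) + 42*(-85/3 + 16 + 8/3) = 9 + 42*(-29/3) = 9 - 406 = -397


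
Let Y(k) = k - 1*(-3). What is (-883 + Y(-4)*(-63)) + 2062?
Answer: 1242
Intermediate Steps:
Y(k) = 3 + k (Y(k) = k + 3 = 3 + k)
(-883 + Y(-4)*(-63)) + 2062 = (-883 + (3 - 4)*(-63)) + 2062 = (-883 - 1*(-63)) + 2062 = (-883 + 63) + 2062 = -820 + 2062 = 1242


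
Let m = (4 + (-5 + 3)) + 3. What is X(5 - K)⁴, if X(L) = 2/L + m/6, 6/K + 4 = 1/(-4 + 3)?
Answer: 2136750625/1196883216 ≈ 1.7853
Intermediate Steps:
K = -6/5 (K = 6/(-4 + 1/(-4 + 3)) = 6/(-4 + 1/(-1)) = 6/(-4 - 1) = 6/(-5) = 6*(-⅕) = -6/5 ≈ -1.2000)
m = 5 (m = (4 - 2) + 3 = 2 + 3 = 5)
X(L) = ⅚ + 2/L (X(L) = 2/L + 5/6 = 2/L + 5*(⅙) = 2/L + ⅚ = ⅚ + 2/L)
X(5 - K)⁴ = (⅚ + 2/(5 - 1*(-6/5)))⁴ = (⅚ + 2/(5 + 6/5))⁴ = (⅚ + 2/(31/5))⁴ = (⅚ + 2*(5/31))⁴ = (⅚ + 10/31)⁴ = (215/186)⁴ = 2136750625/1196883216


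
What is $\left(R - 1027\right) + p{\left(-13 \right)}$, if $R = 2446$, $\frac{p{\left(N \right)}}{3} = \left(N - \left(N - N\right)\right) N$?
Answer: $1926$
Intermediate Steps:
$p{\left(N \right)} = 3 N^{2}$ ($p{\left(N \right)} = 3 \left(N - \left(N - N\right)\right) N = 3 \left(N - 0\right) N = 3 \left(N + 0\right) N = 3 N N = 3 N^{2}$)
$\left(R - 1027\right) + p{\left(-13 \right)} = \left(2446 - 1027\right) + 3 \left(-13\right)^{2} = 1419 + 3 \cdot 169 = 1419 + 507 = 1926$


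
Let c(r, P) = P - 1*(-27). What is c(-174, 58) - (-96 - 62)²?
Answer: -24879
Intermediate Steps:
c(r, P) = 27 + P (c(r, P) = P + 27 = 27 + P)
c(-174, 58) - (-96 - 62)² = (27 + 58) - (-96 - 62)² = 85 - 1*(-158)² = 85 - 1*24964 = 85 - 24964 = -24879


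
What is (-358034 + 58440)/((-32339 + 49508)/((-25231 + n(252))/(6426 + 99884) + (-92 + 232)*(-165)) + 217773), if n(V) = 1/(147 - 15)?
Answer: -97117524251608654/70593878473209063 ≈ -1.3757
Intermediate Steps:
n(V) = 1/132
(-358034 + 58440)/((-32339 + 49508)/((-25231 + n(252))/(6426 + 99884) + (-92 + 232)*(-165)) + 217773) = (-358034 + 58440)/((-32339 + 49508)/((-25231 + 1/132)/(6426 + 99884) + (-92 + 232)*(-165)) + 217773) = -299594/(17169/(-3330491/132/106310 + 140*(-165)) + 217773) = -299594/(17169/(-3330491/132*1/106310 - 23100) + 217773) = -299594/(17169/(-3330491/14032920 - 23100) + 217773) = -299594/(17169/(-324163782491/14032920) + 217773) = -299594/(17169*(-14032920/324163782491) + 217773) = -299594/(-240931203480/324163782491 + 217773) = -299594/70593878473209063/324163782491 = -299594*324163782491/70593878473209063 = -97117524251608654/70593878473209063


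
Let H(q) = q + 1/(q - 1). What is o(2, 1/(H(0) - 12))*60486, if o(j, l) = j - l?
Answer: 1633122/13 ≈ 1.2562e+5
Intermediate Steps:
H(q) = q + 1/(-1 + q)
o(2, 1/(H(0) - 12))*60486 = (2 - 1/((1 + 0² - 1*0)/(-1 + 0) - 12))*60486 = (2 - 1/((1 + 0 + 0)/(-1) - 12))*60486 = (2 - 1/(-1*1 - 12))*60486 = (2 - 1/(-1 - 12))*60486 = (2 - 1/(-13))*60486 = (2 - 1*(-1/13))*60486 = (2 + 1/13)*60486 = (27/13)*60486 = 1633122/13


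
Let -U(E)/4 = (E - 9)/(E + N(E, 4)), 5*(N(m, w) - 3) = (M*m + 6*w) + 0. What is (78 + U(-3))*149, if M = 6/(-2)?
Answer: 139762/11 ≈ 12706.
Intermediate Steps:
M = -3 (M = 6*(-½) = -3)
N(m, w) = 3 - 3*m/5 + 6*w/5 (N(m, w) = 3 + ((-3*m + 6*w) + 0)/5 = 3 + (-3*m + 6*w)/5 = 3 + (-3*m/5 + 6*w/5) = 3 - 3*m/5 + 6*w/5)
U(E) = -4*(-9 + E)/(39/5 + 2*E/5) (U(E) = -4*(E - 9)/(E + (3 - 3*E/5 + (6/5)*4)) = -4*(-9 + E)/(E + (3 - 3*E/5 + 24/5)) = -4*(-9 + E)/(E + (39/5 - 3*E/5)) = -4*(-9 + E)/(39/5 + 2*E/5))
(78 + U(-3))*149 = (78 + 20*(9 - 1*(-3))/(39 + 2*(-3)))*149 = (78 + 20*(9 + 3)/(39 - 6))*149 = (78 + 20*12/33)*149 = (78 + 20*(1/33)*12)*149 = (78 + 80/11)*149 = (938/11)*149 = 139762/11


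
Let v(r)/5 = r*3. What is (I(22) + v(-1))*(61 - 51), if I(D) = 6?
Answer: -90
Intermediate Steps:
v(r) = 15*r (v(r) = 5*(r*3) = 5*(3*r) = 15*r)
(I(22) + v(-1))*(61 - 51) = (6 + 15*(-1))*(61 - 51) = (6 - 15)*10 = -9*10 = -90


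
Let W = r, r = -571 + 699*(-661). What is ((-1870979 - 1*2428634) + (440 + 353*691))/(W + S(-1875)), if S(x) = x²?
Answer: -811050/610603 ≈ -1.3283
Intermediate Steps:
r = -462610 (r = -571 - 462039 = -462610)
W = -462610
((-1870979 - 1*2428634) + (440 + 353*691))/(W + S(-1875)) = ((-1870979 - 1*2428634) + (440 + 353*691))/(-462610 + (-1875)²) = ((-1870979 - 2428634) + (440 + 243923))/(-462610 + 3515625) = (-4299613 + 244363)/3053015 = -4055250*1/3053015 = -811050/610603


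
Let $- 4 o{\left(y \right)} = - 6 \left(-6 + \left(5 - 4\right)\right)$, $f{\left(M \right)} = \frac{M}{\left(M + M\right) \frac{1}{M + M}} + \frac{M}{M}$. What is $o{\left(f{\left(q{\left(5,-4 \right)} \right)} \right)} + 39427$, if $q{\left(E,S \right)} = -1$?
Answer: $\frac{78839}{2} \approx 39420.0$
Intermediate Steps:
$f{\left(M \right)} = 1 + M$ ($f{\left(M \right)} = \frac{M}{2 M \frac{1}{2 M}} + 1 = \frac{M}{1} + 1 = M 1 + 1 = M + 1 = 1 + M$)
$o{\left(y \right)} = - \frac{15}{2}$ ($o{\left(y \right)} = - \frac{\left(-6\right) \left(-6 + \left(5 - 4\right)\right)}{4} = - \frac{\left(-6\right) \left(-6 + 1\right)}{4} = - \frac{\left(-6\right) \left(-5\right)}{4} = \left(- \frac{1}{4}\right) 30 = - \frac{15}{2}$)
$o{\left(f{\left(q{\left(5,-4 \right)} \right)} \right)} + 39427 = - \frac{15}{2} + 39427 = \frac{78839}{2}$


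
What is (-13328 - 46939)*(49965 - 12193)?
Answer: -2276405124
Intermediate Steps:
(-13328 - 46939)*(49965 - 12193) = -60267*37772 = -2276405124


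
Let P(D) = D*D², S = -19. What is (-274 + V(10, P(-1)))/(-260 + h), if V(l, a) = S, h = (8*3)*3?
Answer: 293/188 ≈ 1.5585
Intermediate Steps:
h = 72 (h = 24*3 = 72)
P(D) = D³
V(l, a) = -19
(-274 + V(10, P(-1)))/(-260 + h) = (-274 - 19)/(-260 + 72) = -293/(-188) = -293*(-1/188) = 293/188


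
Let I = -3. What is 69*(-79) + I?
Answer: -5454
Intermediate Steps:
69*(-79) + I = 69*(-79) - 3 = -5451 - 3 = -5454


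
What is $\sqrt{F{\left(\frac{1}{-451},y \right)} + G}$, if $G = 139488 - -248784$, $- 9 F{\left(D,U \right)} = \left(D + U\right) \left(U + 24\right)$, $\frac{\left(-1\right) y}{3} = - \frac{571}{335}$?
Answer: $\frac{2 \sqrt{19940809962787329}}{453255} \approx 623.1$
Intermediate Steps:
$y = \frac{1713}{335}$ ($y = - 3 \left(- \frac{571}{335}\right) = - 3 \left(\left(-571\right) \frac{1}{335}\right) = \left(-3\right) \left(- \frac{571}{335}\right) = \frac{1713}{335} \approx 5.1134$)
$F{\left(D,U \right)} = - \frac{\left(24 + U\right) \left(D + U\right)}{9}$ ($F{\left(D,U \right)} = - \frac{\left(D + U\right) \left(U + 24\right)}{9} = - \frac{\left(D + U\right) \left(24 + U\right)}{9} = - \frac{\left(24 + U\right) \left(D + U\right)}{9}$)
$G = 388272$ ($G = 139488 + 248784 = 388272$)
$\sqrt{F{\left(\frac{1}{-451},y \right)} + G} = \sqrt{\left(- \frac{8}{3 \left(-451\right)} - \frac{4568}{335} - \frac{\left(\frac{1713}{335}\right)^{2}}{9} - \frac{1}{9} \frac{1}{-451} \cdot \frac{1713}{335}\right) + 388272} = \sqrt{\left(\left(- \frac{8}{3}\right) \left(- \frac{1}{451}\right) - \frac{4568}{335} - \frac{326041}{112225} - \left(- \frac{1}{4059}\right) \frac{1713}{335}\right) + 388272} = \sqrt{\left(\frac{8}{1353} - \frac{4568}{335} - \frac{326041}{112225} + \frac{571}{453255}\right) + 388272} = \sqrt{- \frac{2510513228}{151840425} + 388272} = \sqrt{\frac{58952874982372}{151840425}} = \frac{2 \sqrt{19940809962787329}}{453255}$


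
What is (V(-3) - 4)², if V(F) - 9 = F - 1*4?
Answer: 4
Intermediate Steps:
V(F) = 5 + F (V(F) = 9 + (F - 1*4) = 9 + (F - 4) = 9 + (-4 + F) = 5 + F)
(V(-3) - 4)² = ((5 - 3) - 4)² = (2 - 4)² = (-2)² = 4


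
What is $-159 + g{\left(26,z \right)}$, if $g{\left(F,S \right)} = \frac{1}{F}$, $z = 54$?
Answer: $- \frac{4133}{26} \approx -158.96$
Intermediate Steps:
$-159 + g{\left(26,z \right)} = -159 + \frac{1}{26} = - \frac{4133}{26}$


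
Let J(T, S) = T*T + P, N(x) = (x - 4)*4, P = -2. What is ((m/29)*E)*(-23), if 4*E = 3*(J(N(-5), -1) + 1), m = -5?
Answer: 446775/116 ≈ 3851.5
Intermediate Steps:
N(x) = -16 + 4*x (N(x) = (-4 + x)*4 = -16 + 4*x)
J(T, S) = -2 + T**2 (J(T, S) = T*T - 2 = T**2 - 2 = -2 + T**2)
E = 3885/4 (E = (3*((-2 + (-16 + 4*(-5))**2) + 1))/4 = (3*((-2 + (-16 - 20)**2) + 1))/4 = (3*((-2 + (-36)**2) + 1))/4 = (3*((-2 + 1296) + 1))/4 = (3*(1294 + 1))/4 = (3*1295)/4 = (1/4)*3885 = 3885/4 ≈ 971.25)
((m/29)*E)*(-23) = (-5/29*(3885/4))*(-23) = (-5*1/29*(3885/4))*(-23) = -5/29*3885/4*(-23) = -19425/116*(-23) = 446775/116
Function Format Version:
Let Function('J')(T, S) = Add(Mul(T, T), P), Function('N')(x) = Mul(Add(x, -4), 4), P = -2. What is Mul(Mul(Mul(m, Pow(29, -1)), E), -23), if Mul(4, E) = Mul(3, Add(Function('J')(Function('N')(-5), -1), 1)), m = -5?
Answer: Rational(446775, 116) ≈ 3851.5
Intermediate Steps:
Function('N')(x) = Add(-16, Mul(4, x)) (Function('N')(x) = Mul(Add(-4, x), 4) = Add(-16, Mul(4, x)))
Function('J')(T, S) = Add(-2, Pow(T, 2)) (Function('J')(T, S) = Add(Mul(T, T), -2) = Add(Pow(T, 2), -2) = Add(-2, Pow(T, 2)))
E = Rational(3885, 4) (E = Mul(Rational(1, 4), Mul(3, Add(Add(-2, Pow(Add(-16, Mul(4, -5)), 2)), 1))) = Mul(Rational(1, 4), Mul(3, Add(Add(-2, Pow(Add(-16, -20), 2)), 1))) = Mul(Rational(1, 4), Mul(3, Add(Add(-2, Pow(-36, 2)), 1))) = Mul(Rational(1, 4), Mul(3, Add(Add(-2, 1296), 1))) = Mul(Rational(1, 4), Mul(3, Add(1294, 1))) = Mul(Rational(1, 4), Mul(3, 1295)) = Mul(Rational(1, 4), 3885) = Rational(3885, 4) ≈ 971.25)
Mul(Mul(Mul(m, Pow(29, -1)), E), -23) = Mul(Mul(Mul(-5, Pow(29, -1)), Rational(3885, 4)), -23) = Mul(Mul(Mul(-5, Rational(1, 29)), Rational(3885, 4)), -23) = Mul(Mul(Rational(-5, 29), Rational(3885, 4)), -23) = Mul(Rational(-19425, 116), -23) = Rational(446775, 116)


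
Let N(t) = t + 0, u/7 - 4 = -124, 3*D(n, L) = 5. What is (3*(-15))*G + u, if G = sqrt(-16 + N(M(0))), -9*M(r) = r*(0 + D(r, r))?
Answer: -840 - 180*I ≈ -840.0 - 180.0*I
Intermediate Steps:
D(n, L) = 5/3 (D(n, L) = (1/3)*5 = 5/3)
M(r) = -5*r/27 (M(r) = -r*(0 + 5/3)/9 = -r*5/(9*3) = -5*r/27)
u = -840 (u = 28 + 7*(-124) = 28 - 868 = -840)
N(t) = t
G = 4*I (G = sqrt(-16 - 5/27*0) = sqrt(-16 + 0) = sqrt(-16) = 4*I ≈ 4.0*I)
(3*(-15))*G + u = (3*(-15))*(4*I) - 840 = -180*I - 840 = -840 - 180*I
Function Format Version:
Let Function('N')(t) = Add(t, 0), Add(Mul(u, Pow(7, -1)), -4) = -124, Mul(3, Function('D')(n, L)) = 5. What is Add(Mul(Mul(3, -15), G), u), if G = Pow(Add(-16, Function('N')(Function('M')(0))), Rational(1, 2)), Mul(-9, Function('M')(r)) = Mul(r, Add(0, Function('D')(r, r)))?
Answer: Add(-840, Mul(-180, I)) ≈ Add(-840.00, Mul(-180.00, I))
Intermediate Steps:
Function('D')(n, L) = Rational(5, 3) (Function('D')(n, L) = Mul(Rational(1, 3), 5) = Rational(5, 3))
Function('M')(r) = Mul(Rational(-5, 27), r) (Function('M')(r) = Mul(Rational(-1, 9), Mul(r, Add(0, Rational(5, 3)))) = Mul(Rational(-1, 9), Mul(r, Rational(5, 3))) = Mul(Rational(-1, 9), Mul(Rational(5, 3), r)) = Mul(Rational(-5, 27), r))
u = -840 (u = Add(28, Mul(7, -124)) = Add(28, -868) = -840)
Function('N')(t) = t
G = Mul(4, I) (G = Pow(Add(-16, Mul(Rational(-5, 27), 0)), Rational(1, 2)) = Pow(Add(-16, 0), Rational(1, 2)) = Pow(-16, Rational(1, 2)) = Mul(4, I) ≈ Mul(4.0000, I))
Add(Mul(Mul(3, -15), G), u) = Add(Mul(Mul(3, -15), Mul(4, I)), -840) = Add(Mul(-45, Mul(4, I)), -840) = Add(Mul(-180, I), -840) = Add(-840, Mul(-180, I))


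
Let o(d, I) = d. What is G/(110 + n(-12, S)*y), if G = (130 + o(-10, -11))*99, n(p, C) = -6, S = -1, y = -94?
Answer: 5940/337 ≈ 17.626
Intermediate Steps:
G = 11880 (G = (130 - 10)*99 = 120*99 = 11880)
G/(110 + n(-12, S)*y) = 11880/(110 - 6*(-94)) = 11880/(110 + 564) = 11880/674 = 11880*(1/674) = 5940/337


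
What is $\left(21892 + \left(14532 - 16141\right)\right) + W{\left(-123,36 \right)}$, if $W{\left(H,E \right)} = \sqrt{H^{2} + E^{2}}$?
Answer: $20283 + 15 \sqrt{73} \approx 20411.0$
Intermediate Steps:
$W{\left(H,E \right)} = \sqrt{E^{2} + H^{2}}$
$\left(21892 + \left(14532 - 16141\right)\right) + W{\left(-123,36 \right)} = \left(21892 + \left(14532 - 16141\right)\right) + \sqrt{36^{2} + \left(-123\right)^{2}} = \left(21892 + \left(14532 - 16141\right)\right) + \sqrt{1296 + 15129} = \left(21892 - 1609\right) + \sqrt{16425} = 20283 + 15 \sqrt{73}$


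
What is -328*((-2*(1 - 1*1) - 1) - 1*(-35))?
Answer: -11152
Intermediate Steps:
-328*((-2*(1 - 1*1) - 1) - 1*(-35)) = -328*((-2*(1 - 1) - 1) + 35) = -328*((-2*0 - 1) + 35) = -328*((0 - 1) + 35) = -328*(-1 + 35) = -328*34 = -11152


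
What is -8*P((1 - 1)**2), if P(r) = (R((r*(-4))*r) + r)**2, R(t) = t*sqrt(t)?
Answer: 0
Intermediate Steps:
R(t) = t**(3/2)
P(r) = (r + 8*(-r**2)**(3/2))**2 (P(r) = (((r*(-4))*r)**(3/2) + r)**2 = (((-4*r)*r)**(3/2) + r)**2 = ((-4*r**2)**(3/2) + r)**2 = (8*(-r**2)**(3/2) + r)**2 = (r + 8*(-r**2)**(3/2))**2)
-8*P((1 - 1)**2) = -8*((1 - 1)**2 + 8*(-((1 - 1)**2)**2)**(3/2))**2 = -8*(0**2 + 8*(-(0**2)**2)**(3/2))**2 = -8*(0 + 8*(-1*0**2)**(3/2))**2 = -8*(0 + 8*(-1*0)**(3/2))**2 = -8*(0 + 8*0**(3/2))**2 = -8*(0 + 8*0)**2 = -8*(0 + 0)**2 = -8*0**2 = -8*0 = 0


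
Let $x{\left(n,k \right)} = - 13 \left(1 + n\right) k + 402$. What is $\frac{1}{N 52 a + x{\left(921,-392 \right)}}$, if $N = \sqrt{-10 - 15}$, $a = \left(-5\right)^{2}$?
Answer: $\frac{2349457}{11039917514698} - \frac{1625 i}{5519958757349} \approx 2.1281 \cdot 10^{-7} - 2.9439 \cdot 10^{-10} i$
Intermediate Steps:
$a = 25$
$x{\left(n,k \right)} = 402 + k \left(-13 - 13 n\right)$ ($x{\left(n,k \right)} = \left(-13 - 13 n\right) k + 402 = k \left(-13 - 13 n\right) + 402 = 402 + k \left(-13 - 13 n\right)$)
$N = 5 i$ ($N = \sqrt{-25} = 5 i \approx 5.0 i$)
$\frac{1}{N 52 a + x{\left(921,-392 \right)}} = \frac{1}{5 i 52 \cdot 25 - \left(-5498 - 4693416\right)} = \frac{1}{260 i 25 + \left(402 + 5096 + 4693416\right)} = \frac{1}{6500 i + 4698914} = \frac{1}{4698914 + 6500 i} = \frac{4698914 - 6500 i}{22079835029396}$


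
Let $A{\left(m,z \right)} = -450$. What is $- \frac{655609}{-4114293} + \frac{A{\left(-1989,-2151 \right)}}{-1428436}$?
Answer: $\frac{469173464687}{2938502117874} \approx 0.15966$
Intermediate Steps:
$- \frac{655609}{-4114293} + \frac{A{\left(-1989,-2151 \right)}}{-1428436} = - \frac{655609}{-4114293} - \frac{450}{-1428436} = \left(-655609\right) \left(- \frac{1}{4114293}\right) - - \frac{225}{714218} = \frac{655609}{4114293} + \frac{225}{714218} = \frac{469173464687}{2938502117874}$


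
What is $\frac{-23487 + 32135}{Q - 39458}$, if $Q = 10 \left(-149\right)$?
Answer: $- \frac{2162}{10237} \approx -0.21119$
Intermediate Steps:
$Q = -1490$
$\frac{-23487 + 32135}{Q - 39458} = \frac{-23487 + 32135}{-1490 - 39458} = \frac{8648}{-40948} = 8648 \left(- \frac{1}{40948}\right) = - \frac{2162}{10237}$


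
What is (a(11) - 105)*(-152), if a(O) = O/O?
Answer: 15808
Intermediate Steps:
a(O) = 1
(a(11) - 105)*(-152) = (1 - 105)*(-152) = -104*(-152) = 15808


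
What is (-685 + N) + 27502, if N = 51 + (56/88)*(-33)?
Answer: 26847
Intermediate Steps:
N = 30 (N = 51 + (56*(1/88))*(-33) = 51 + (7/11)*(-33) = 51 - 21 = 30)
(-685 + N) + 27502 = (-685 + 30) + 27502 = -655 + 27502 = 26847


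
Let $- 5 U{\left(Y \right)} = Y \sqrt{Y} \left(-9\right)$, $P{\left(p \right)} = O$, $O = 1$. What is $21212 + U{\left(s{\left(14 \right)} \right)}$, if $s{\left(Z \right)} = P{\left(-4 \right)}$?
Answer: $\frac{106069}{5} \approx 21214.0$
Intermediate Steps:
$P{\left(p \right)} = 1$
$s{\left(Z \right)} = 1$
$U{\left(Y \right)} = \frac{9 Y^{\frac{3}{2}}}{5}$ ($U{\left(Y \right)} = - \frac{Y \sqrt{Y} \left(-9\right)}{5} = - \frac{Y^{\frac{3}{2}} \left(-9\right)}{5} = - \frac{\left(-9\right) Y^{\frac{3}{2}}}{5} = \frac{9 Y^{\frac{3}{2}}}{5}$)
$21212 + U{\left(s{\left(14 \right)} \right)} = 21212 + \frac{9 \cdot 1^{\frac{3}{2}}}{5} = 21212 + \frac{9}{5} \cdot 1 = 21212 + \frac{9}{5} = \frac{106069}{5}$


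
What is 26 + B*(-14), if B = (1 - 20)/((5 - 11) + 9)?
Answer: 344/3 ≈ 114.67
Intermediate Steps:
B = -19/3 (B = -19/(-6 + 9) = -19/3 ≈ -6.3333)
26 + B*(-14) = 26 - 19/3*(-14) = 26 + 266/3 = 344/3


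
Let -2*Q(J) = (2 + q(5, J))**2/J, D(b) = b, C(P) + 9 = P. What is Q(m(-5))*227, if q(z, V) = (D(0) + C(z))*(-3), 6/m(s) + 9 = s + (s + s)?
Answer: 88984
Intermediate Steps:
C(P) = -9 + P
m(s) = 6/(-9 + 3*s) (m(s) = 6/(-9 + (s + (s + s))) = 6/(-9 + (s + 2*s)) = 6/(-9 + 3*s))
q(z, V) = 27 - 3*z (q(z, V) = (0 + (-9 + z))*(-3) = (-9 + z)*(-3) = 27 - 3*z)
Q(J) = -98/J (Q(J) = -(2 + (27 - 3*5))**2/(2*J) = -(2 + (27 - 15))**2/(2*J) = -(2 + 12)**2/(2*J) = -14**2/(2*J) = -98/J)
Q(m(-5))*227 = -98/(2/(-3 - 5))*227 = -98/(2/(-8))*227 = -98/(2*(-1/8))*227 = -98/(-1/4)*227 = -98*(-4)*227 = 392*227 = 88984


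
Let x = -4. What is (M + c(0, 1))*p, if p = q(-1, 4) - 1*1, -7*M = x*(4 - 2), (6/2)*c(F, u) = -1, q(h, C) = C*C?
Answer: 85/7 ≈ 12.143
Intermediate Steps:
q(h, C) = C**2
c(F, u) = -1/3 (c(F, u) = (1/3)*(-1) = -1/3)
M = 8/7 (M = -(-4)*(4 - 2)/7 = -(-4)*2/7 = -1/7*(-8) = 8/7 ≈ 1.1429)
p = 15 (p = 4**2 - 1*1 = 16 - 1 = 15)
(M + c(0, 1))*p = (8/7 - 1/3)*15 = (17/21)*15 = 85/7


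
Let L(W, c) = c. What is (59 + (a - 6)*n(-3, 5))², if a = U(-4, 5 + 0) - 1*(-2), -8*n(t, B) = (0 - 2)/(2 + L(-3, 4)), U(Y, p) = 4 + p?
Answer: 2019241/576 ≈ 3505.6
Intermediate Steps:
n(t, B) = 1/24 (n(t, B) = -(0 - 2)/(8*(2 + 4)) = -(-1)/(4*6) = -⅛*(-⅓) = 1/24)
a = 11 (a = (4 + (5 + 0)) - 1*(-2) = (4 + 5) + 2 = 9 + 2 = 11)
(59 + (a - 6)*n(-3, 5))² = (59 + (11 - 6)*(1/24))² = (59 + 5*(1/24))² = (59 + 5/24)² = (1421/24)² = 2019241/576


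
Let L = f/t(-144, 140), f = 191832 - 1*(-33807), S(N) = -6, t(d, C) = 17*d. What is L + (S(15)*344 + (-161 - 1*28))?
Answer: -637887/272 ≈ -2345.2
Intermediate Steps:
f = 225639 (f = 191832 + 33807 = 225639)
L = -25071/272 (L = 225639/((17*(-144))) = 225639/(-2448) = 225639*(-1/2448) = -25071/272 ≈ -92.173)
L + (S(15)*344 + (-161 - 1*28)) = -25071/272 + (-6*344 + (-161 - 1*28)) = -25071/272 + (-2064 + (-161 - 28)) = -25071/272 + (-2064 - 189) = -25071/272 - 2253 = -637887/272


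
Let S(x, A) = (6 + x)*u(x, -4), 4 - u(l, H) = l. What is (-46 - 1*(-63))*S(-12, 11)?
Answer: -1632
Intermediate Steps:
u(l, H) = 4 - l
S(x, A) = (4 - x)*(6 + x) (S(x, A) = (6 + x)*(4 - x) = (4 - x)*(6 + x))
(-46 - 1*(-63))*S(-12, 11) = (-46 - 1*(-63))*(-(-4 - 12)*(6 - 12)) = (-46 + 63)*(-1*(-16)*(-6)) = 17*(-96) = -1632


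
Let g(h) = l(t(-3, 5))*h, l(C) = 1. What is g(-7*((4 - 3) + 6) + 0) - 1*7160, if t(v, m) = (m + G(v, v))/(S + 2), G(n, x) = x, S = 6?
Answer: -7209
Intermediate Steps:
t(v, m) = m/8 + v/8 (t(v, m) = (m + v)/(6 + 2) = (m + v)/8 = (m + v)*(1/8) = m/8 + v/8)
g(h) = h (g(h) = 1*h = h)
g(-7*((4 - 3) + 6) + 0) - 1*7160 = (-7*((4 - 3) + 6) + 0) - 1*7160 = (-7*(1 + 6) + 0) - 7160 = (-7*7 + 0) - 7160 = (-49 + 0) - 7160 = -49 - 7160 = -7209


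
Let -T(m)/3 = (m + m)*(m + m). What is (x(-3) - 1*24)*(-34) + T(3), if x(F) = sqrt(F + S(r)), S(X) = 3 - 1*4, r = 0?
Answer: 708 - 68*I ≈ 708.0 - 68.0*I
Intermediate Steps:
T(m) = -12*m**2 (T(m) = -3*(m + m)*(m + m) = -3*2*m*2*m = -12*m**2)
S(X) = -1 (S(X) = 3 - 4 = -1)
x(F) = sqrt(-1 + F) (x(F) = sqrt(F - 1) = sqrt(-1 + F))
(x(-3) - 1*24)*(-34) + T(3) = (sqrt(-1 - 3) - 1*24)*(-34) - 12*3**2 = (sqrt(-4) - 24)*(-34) - 12*9 = (2*I - 24)*(-34) - 108 = (-24 + 2*I)*(-34) - 108 = (816 - 68*I) - 108 = 708 - 68*I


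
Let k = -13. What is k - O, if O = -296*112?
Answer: 33139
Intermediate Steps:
O = -33152
k - O = -13 - 1*(-33152) = -13 + 33152 = 33139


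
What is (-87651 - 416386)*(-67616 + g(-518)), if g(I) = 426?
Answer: 33866246030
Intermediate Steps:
(-87651 - 416386)*(-67616 + g(-518)) = (-87651 - 416386)*(-67616 + 426) = -504037*(-67190) = 33866246030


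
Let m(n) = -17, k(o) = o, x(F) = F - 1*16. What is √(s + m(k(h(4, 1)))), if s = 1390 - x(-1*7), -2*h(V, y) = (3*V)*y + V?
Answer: 2*√349 ≈ 37.363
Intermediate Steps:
h(V, y) = -V/2 - 3*V*y/2 (h(V, y) = -((3*V)*y + V)/2 = -(3*V*y + V)/2 = -(V + 3*V*y)/2 = -V/2 - 3*V*y/2)
x(F) = -16 + F (x(F) = F - 16 = -16 + F)
s = 1413 (s = 1390 - (-16 - 1*7) = 1390 - (-16 - 7) = 1390 - 1*(-23) = 1390 + 23 = 1413)
√(s + m(k(h(4, 1)))) = √(1413 - 17) = √1396 = 2*√349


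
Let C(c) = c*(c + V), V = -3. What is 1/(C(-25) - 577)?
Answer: 1/123 ≈ 0.0081301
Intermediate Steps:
C(c) = c*(-3 + c) (C(c) = c*(c - 3) = c*(-3 + c))
1/(C(-25) - 577) = 1/(-25*(-3 - 25) - 577) = 1/(-25*(-28) - 577) = 1/(700 - 577) = 1/123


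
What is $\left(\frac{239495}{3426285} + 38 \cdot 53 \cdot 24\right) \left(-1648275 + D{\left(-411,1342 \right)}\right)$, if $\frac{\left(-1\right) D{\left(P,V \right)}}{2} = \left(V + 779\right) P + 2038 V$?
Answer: $- \frac{178027678686226055}{685257} \approx -2.598 \cdot 10^{11}$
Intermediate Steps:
$D{\left(P,V \right)} = - 4076 V - 2 P \left(779 + V\right)$ ($D{\left(P,V \right)} = - 2 \left(\left(V + 779\right) P + 2038 V\right) = - 2 \left(\left(779 + V\right) P + 2038 V\right) = - 2 \left(P \left(779 + V\right) + 2038 V\right) = - 2 \left(2038 V + P \left(779 + V\right)\right) = - 4076 V - 2 P \left(779 + V\right)$)
$\left(\frac{239495}{3426285} + 38 \cdot 53 \cdot 24\right) \left(-1648275 + D{\left(-411,1342 \right)}\right) = \left(\frac{239495}{3426285} + 38 \cdot 53 \cdot 24\right) \left(-1648275 - \left(4829654 - 1103124\right)\right) = \left(239495 \cdot \frac{1}{3426285} + 2014 \cdot 24\right) \left(-1648275 + \left(-5469992 + 640338 + 1103124\right)\right) = \left(\frac{47899}{685257} + 48336\right) \left(-1648275 - 3726530\right) = \frac{33122630251}{685257} \left(-5374805\right) = - \frac{178027678686226055}{685257}$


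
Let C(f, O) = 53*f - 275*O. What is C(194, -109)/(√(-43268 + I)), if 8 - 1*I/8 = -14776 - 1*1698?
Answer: 40257*√22147/44294 ≈ 135.26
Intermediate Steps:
C(f, O) = -275*O + 53*f
I = 131856 (I = 64 - 8*(-14776 - 1*1698) = 64 - 8*(-14776 - 1698) = 64 - 8*(-16474) = 64 + 131792 = 131856)
C(194, -109)/(√(-43268 + I)) = (-275*(-109) + 53*194)/(√(-43268 + 131856)) = (29975 + 10282)/(√88588) = 40257/((2*√22147)) = 40257*(√22147/44294) = 40257*√22147/44294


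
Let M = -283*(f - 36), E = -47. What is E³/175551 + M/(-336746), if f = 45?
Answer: -34514851561/59116097046 ≈ -0.58385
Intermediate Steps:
M = -2547 (M = -283*(45 - 36) = -283*9 = -2547)
E³/175551 + M/(-336746) = (-47)³/175551 - 2547/(-336746) = -103823*1/175551 - 2547*(-1/336746) = -103823/175551 + 2547/336746 = -34514851561/59116097046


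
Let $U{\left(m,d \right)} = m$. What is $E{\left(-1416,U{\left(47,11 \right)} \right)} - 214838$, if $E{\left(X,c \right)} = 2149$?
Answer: $-212689$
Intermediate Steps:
$E{\left(-1416,U{\left(47,11 \right)} \right)} - 214838 = 2149 - 214838 = -212689$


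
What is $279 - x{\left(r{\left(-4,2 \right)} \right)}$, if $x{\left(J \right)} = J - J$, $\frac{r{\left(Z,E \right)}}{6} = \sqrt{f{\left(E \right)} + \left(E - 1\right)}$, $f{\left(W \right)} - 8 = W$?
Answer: $279$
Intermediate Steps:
$f{\left(W \right)} = 8 + W$
$r{\left(Z,E \right)} = 6 \sqrt{7 + 2 E}$ ($r{\left(Z,E \right)} = 6 \sqrt{\left(8 + E\right) + \left(E - 1\right)} = 6 \sqrt{\left(8 + E\right) + \left(-1 + E\right)} = 6 \sqrt{7 + 2 E}$)
$x{\left(J \right)} = 0$
$279 - x{\left(r{\left(-4,2 \right)} \right)} = 279 - 0 = 279 + 0 = 279$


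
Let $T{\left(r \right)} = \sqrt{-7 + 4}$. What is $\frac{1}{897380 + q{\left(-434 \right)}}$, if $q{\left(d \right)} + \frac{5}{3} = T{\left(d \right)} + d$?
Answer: $\frac{8072499}{7240582233916} - \frac{9 i \sqrt{3}}{7240582233916} \approx 1.1149 \cdot 10^{-6} - 2.1529 \cdot 10^{-12} i$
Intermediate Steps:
$T{\left(r \right)} = i \sqrt{3}$ ($T{\left(r \right)} = \sqrt{-3} = i \sqrt{3}$)
$q{\left(d \right)} = - \frac{5}{3} + d + i \sqrt{3}$ ($q{\left(d \right)} = - \frac{5}{3} + \left(i \sqrt{3} + d\right) = - \frac{5}{3} + \left(d + i \sqrt{3}\right) = - \frac{5}{3} + d + i \sqrt{3}$)
$\frac{1}{897380 + q{\left(-434 \right)}} = \frac{1}{897380 - \left(\frac{1307}{3} - i \sqrt{3}\right)} = \frac{1}{\frac{2690833}{3} + i \sqrt{3}}$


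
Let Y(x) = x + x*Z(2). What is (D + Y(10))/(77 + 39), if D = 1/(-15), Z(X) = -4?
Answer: -451/1740 ≈ -0.25920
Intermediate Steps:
Y(x) = -3*x (Y(x) = x + x*(-4) = x - 4*x = -3*x)
D = -1/15 ≈ -0.066667
(D + Y(10))/(77 + 39) = (-1/15 - 3*10)/(77 + 39) = (-1/15 - 30)/116 = (1/116)*(-451/15) = -451/1740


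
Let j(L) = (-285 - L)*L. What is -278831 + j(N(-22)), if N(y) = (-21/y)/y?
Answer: -65314938437/234256 ≈ -2.7882e+5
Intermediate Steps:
N(y) = -21/y**2
j(L) = L*(-285 - L)
-278831 + j(N(-22)) = -278831 - (-21/(-22)**2)*(285 - 21/(-22)**2) = -278831 - (-21*1/484)*(285 - 21*1/484) = -278831 - 1*(-21/484)*(285 - 21/484) = -278831 - 1*(-21/484)*137919/484 = -278831 + 2896299/234256 = -65314938437/234256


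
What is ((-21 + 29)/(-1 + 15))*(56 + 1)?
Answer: 228/7 ≈ 32.571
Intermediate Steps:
((-21 + 29)/(-1 + 15))*(56 + 1) = (8/14)*57 = (8*(1/14))*57 = (4/7)*57 = 228/7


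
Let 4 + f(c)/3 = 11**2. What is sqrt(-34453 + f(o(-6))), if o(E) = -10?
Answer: 17*I*sqrt(118) ≈ 184.67*I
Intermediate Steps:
f(c) = 351 (f(c) = -12 + 3*11**2 = -12 + 3*121 = -12 + 363 = 351)
sqrt(-34453 + f(o(-6))) = sqrt(-34453 + 351) = sqrt(-34102) = 17*I*sqrt(118)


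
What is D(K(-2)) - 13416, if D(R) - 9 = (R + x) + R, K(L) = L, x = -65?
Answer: -13476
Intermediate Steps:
D(R) = -56 + 2*R (D(R) = 9 + ((R - 65) + R) = 9 + ((-65 + R) + R) = 9 + (-65 + 2*R) = -56 + 2*R)
D(K(-2)) - 13416 = (-56 + 2*(-2)) - 13416 = (-56 - 4) - 13416 = -60 - 13416 = -13476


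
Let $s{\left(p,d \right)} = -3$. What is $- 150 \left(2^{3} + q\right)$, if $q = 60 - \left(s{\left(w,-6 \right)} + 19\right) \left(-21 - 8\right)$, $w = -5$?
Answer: $-79800$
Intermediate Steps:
$q = 524$ ($q = 60 - \left(-3 + 19\right) \left(-21 - 8\right) = 60 - 16 \left(-29\right) = 60 - -464 = 60 + 464 = 524$)
$- 150 \left(2^{3} + q\right) = - 150 \left(2^{3} + 524\right) = - 150 \left(8 + 524\right) = \left(-150\right) 532 = -79800$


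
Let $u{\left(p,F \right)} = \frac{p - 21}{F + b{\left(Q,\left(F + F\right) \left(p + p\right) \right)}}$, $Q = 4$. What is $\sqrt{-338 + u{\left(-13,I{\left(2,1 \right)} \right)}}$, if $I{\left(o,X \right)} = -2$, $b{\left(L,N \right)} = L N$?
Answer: $\frac{i \sqrt{1609609}}{69} \approx 18.387 i$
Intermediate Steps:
$u{\left(p,F \right)} = \frac{-21 + p}{F + 16 F p}$ ($u{\left(p,F \right)} = \frac{p - 21}{F + 4 \left(F + F\right) \left(p + p\right)} = \frac{-21 + p}{F + 4 \cdot 2 F 2 p} = \frac{-21 + p}{F + 4 \cdot 4 F p} = \frac{-21 + p}{F + 16 F p}$)
$\sqrt{-338 + u{\left(-13,I{\left(2,1 \right)} \right)}} = \sqrt{-338 + \frac{-21 - 13}{\left(-2\right) \left(1 + 16 \left(-13\right)\right)}} = \sqrt{-338 - \frac{1}{2} \frac{1}{1 - 208} \left(-34\right)} = \sqrt{-338 - \frac{1}{2} \frac{1}{-207} \left(-34\right)} = \sqrt{-338 - \left(- \frac{1}{414}\right) \left(-34\right)} = \sqrt{-338 - \frac{17}{207}} = \sqrt{- \frac{69983}{207}} = \frac{i \sqrt{1609609}}{69}$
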